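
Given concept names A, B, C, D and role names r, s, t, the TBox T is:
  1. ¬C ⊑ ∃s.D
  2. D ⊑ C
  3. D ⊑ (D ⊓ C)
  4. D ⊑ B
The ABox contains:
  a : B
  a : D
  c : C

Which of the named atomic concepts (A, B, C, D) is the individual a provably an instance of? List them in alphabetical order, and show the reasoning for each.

{B, C, D}

1. a : A?  L(a) = {B, D} ∪ {¬A}
   apply at a: D⊑C; D⊑(D ⊓ C)
   open: L(a) ⊇ {B, C, D, ¬A} — a ∉ A possible
2. a : B?  L(a) = {B, D} ∪ {¬B}
   clash {B, ¬B} at a — a ∈ B
3. a : C?  L(a) = {B, D} ∪ {¬C}
   clash {C, ¬C} at a — a ∈ C
4. a : D?  L(a) = {B, D} ∪ {¬D}
   clash {D, ¬D} at a — a ∈ D
5. Entailed for a: {B, C, D}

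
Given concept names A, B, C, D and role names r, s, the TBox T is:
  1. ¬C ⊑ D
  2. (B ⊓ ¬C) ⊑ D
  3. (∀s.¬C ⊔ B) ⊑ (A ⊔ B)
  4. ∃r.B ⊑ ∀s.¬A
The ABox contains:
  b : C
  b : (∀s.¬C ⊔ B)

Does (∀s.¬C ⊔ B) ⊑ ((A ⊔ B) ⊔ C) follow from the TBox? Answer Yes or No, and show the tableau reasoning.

1. (∀s.¬C ⊔ B) ⊑ ((A ⊔ B) ⊔ C)  ⇔  ((∀s.¬C ⊔ B) ⊓ ((¬A ⊓ ¬B) ⊓ ¬C)) unsat w.r.t. T
   all branches close; clash {B, ¬B} at x₀
2. Hence (∀s.¬C ⊔ B) ⊑ ((A ⊔ B) ⊔ C): entailed.

Yes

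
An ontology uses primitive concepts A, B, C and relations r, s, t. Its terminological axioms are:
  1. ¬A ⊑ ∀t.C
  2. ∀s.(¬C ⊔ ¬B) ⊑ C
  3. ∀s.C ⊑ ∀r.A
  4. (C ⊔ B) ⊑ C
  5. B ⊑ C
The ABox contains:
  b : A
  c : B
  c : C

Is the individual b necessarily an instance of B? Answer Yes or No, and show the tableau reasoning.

1. b : B?  L(b) = {A} ∪ {¬B}
   open: L(b) ⊇ {A, ¬B, ¬C, ∃s.(C ⊓ B), ∃s.¬C} (+ ∃-successors) — b ∉ B possible
2. Hence b : B: not entailed.

No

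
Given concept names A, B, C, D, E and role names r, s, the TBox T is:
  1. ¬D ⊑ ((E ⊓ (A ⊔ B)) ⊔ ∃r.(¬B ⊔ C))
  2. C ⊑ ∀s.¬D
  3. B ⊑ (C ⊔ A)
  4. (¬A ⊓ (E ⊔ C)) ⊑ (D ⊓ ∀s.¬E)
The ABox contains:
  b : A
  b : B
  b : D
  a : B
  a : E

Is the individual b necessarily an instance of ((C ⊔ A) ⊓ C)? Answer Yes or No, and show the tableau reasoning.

No

1. b : ((C ⊔ A) ⊓ C)?  L(b) = {A, B, D} ∪ {((¬C ⊓ ¬A) ⊔ ¬C)}
   apply at b: B⊑(C ⊔ A)
   open: L(b) ⊇ {A, B, D, ¬C} — b ∉ ((C ⊔ A) ⊓ C) possible
2. Hence b : ((C ⊔ A) ⊓ C): not entailed.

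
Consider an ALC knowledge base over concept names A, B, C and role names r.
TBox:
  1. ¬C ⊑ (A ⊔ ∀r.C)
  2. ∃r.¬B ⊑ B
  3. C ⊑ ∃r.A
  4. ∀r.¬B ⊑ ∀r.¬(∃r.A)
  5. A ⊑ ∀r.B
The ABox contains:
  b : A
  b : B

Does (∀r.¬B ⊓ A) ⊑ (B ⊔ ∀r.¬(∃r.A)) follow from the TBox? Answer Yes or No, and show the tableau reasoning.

1. (∀r.¬B ⊓ A) ⊑ (B ⊔ ∀r.¬(∃r.A))  ⇔  ((∀r.¬B ⊓ A) ⊓ (¬B ⊓ ∃r.∃r.A)) unsat w.r.t. T
   all branches close; clash {B, ¬B} at an ∃-successor
2. Hence (∀r.¬B ⊓ A) ⊑ (B ⊔ ∀r.¬(∃r.A)): entailed.

Yes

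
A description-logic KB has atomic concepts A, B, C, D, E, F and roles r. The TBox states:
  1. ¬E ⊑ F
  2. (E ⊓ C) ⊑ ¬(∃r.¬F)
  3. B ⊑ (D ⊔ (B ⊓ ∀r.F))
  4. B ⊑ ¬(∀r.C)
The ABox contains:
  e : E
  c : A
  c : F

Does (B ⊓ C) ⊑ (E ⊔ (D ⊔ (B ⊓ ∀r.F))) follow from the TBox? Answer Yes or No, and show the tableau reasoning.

Yes

1. (B ⊓ C) ⊑ (E ⊔ (D ⊔ (B ⊓ ∀r.F)))  ⇔  ((B ⊓ C) ⊓ (¬E ⊓ (¬D ⊓ (¬B ⊔ ∃r.¬F)))) unsat w.r.t. T
   all branches close; clash {F, ¬F} at an ∃-successor
2. Hence (B ⊓ C) ⊑ (E ⊔ (D ⊔ (B ⊓ ∀r.F))): entailed.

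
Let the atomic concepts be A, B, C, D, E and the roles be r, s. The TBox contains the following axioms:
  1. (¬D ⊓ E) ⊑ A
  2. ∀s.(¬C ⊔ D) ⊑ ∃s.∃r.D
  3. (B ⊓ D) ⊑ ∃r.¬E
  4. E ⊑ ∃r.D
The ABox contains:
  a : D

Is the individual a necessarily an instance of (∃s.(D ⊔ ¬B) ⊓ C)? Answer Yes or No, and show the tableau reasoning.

1. a : (∃s.(D ⊔ ¬B) ⊓ C)?  L(a) = {D} ∪ {(∀s.(¬D ⊓ B) ⊔ ¬C)}
   open: L(a) ⊇ {D, ¬B, ¬E, ∀s.(¬D ⊓ B), ∃s.(C ⊓ ¬D)} (+ ∃-successors) — a ∉ (∃s.(D ⊔ ¬B) ⊓ C) possible
2. Hence a : (∃s.(D ⊔ ¬B) ⊓ C): not entailed.

No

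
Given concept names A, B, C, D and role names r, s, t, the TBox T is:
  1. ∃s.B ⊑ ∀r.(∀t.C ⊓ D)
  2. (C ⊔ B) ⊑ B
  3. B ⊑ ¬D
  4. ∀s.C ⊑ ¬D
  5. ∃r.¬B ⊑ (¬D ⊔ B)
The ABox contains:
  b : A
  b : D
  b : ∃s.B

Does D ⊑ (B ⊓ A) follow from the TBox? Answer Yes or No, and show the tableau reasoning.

No

1. D ⊑ (B ⊓ A)  ⇔  (D ⊓ (¬B ⊔ ¬A)) unsat w.r.t. T
   open: L(x₀) ⊇ {D, ¬B, ¬C, ∀r.B, ∀s.¬B, …} (+ ∃-successors)
2. Hence D ⊑ (B ⊓ A): not entailed.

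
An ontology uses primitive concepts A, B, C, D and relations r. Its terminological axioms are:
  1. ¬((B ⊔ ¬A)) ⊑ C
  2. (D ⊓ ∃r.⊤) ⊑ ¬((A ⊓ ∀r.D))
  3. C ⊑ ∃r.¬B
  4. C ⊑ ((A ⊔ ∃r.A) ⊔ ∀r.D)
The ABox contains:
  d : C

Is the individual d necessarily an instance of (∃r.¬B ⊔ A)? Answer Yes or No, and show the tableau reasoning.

1. d : (∃r.¬B ⊔ A)?  L(d) = {C} ∪ {(∀r.B ⊓ ¬A)}
   clash {B, ¬B} at an ∃-successor — d ∈ (∃r.¬B ⊔ A)
2. Hence d : (∃r.¬B ⊔ A): entailed.

Yes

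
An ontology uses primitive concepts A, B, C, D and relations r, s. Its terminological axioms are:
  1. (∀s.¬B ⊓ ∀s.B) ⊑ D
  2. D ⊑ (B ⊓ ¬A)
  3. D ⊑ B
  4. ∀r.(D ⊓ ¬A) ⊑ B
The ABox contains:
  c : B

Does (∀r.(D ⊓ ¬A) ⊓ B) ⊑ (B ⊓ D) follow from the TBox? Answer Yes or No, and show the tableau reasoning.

No

1. (∀r.(D ⊓ ¬A) ⊓ B) ⊑ (B ⊓ D)  ⇔  ((∀r.(D ⊓ ¬A) ⊓ B) ⊓ (¬B ⊔ ¬D)) unsat w.r.t. T
   open: L(x₀) ⊇ {B, ¬D, ∀r.(D ⊓ ¬A), ∃s.B} (+ ∃-successors)
2. Hence (∀r.(D ⊓ ¬A) ⊓ B) ⊑ (B ⊓ D): not entailed.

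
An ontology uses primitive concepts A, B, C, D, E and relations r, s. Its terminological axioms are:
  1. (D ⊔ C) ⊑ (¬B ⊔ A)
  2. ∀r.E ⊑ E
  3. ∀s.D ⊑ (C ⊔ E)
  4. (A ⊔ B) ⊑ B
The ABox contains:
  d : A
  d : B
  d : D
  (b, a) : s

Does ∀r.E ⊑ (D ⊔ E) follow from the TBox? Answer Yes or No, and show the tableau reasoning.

1. ∀r.E ⊑ (D ⊔ E)  ⇔  (∀r.E ⊓ (¬D ⊓ ¬E)) unsat w.r.t. T
   all branches close; clash {E, ¬E} at x₀
2. Hence ∀r.E ⊑ (D ⊔ E): entailed.

Yes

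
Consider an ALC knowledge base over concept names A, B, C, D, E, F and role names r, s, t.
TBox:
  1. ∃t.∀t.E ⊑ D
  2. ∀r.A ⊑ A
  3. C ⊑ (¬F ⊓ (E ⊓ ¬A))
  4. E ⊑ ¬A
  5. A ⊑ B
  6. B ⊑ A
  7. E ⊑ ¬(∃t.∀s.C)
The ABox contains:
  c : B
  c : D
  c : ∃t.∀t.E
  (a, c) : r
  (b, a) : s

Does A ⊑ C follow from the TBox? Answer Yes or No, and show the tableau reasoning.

No

1. A ⊑ C  ⇔  (A ⊓ ¬C) unsat w.r.t. T
   apply at x₀: A⊑B
   open: L(x₀) ⊇ {A, B, ¬C, ¬E, ∀t.∃t.¬E}
2. Hence A ⊑ C: not entailed.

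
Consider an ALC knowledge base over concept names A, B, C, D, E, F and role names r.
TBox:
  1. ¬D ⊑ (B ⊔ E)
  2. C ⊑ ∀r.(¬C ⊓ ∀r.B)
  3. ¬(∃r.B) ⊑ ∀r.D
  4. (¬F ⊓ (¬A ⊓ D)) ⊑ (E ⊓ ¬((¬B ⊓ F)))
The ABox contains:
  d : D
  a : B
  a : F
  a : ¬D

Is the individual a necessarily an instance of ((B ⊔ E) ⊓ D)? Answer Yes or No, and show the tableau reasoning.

1. a : ((B ⊔ E) ⊓ D)?  L(a) = {B, F, ¬D} ∪ {((¬B ⊓ ¬E) ⊔ ¬D)}
   apply at a: ¬D⊑(B ⊔ E)
   open: L(a) ⊇ {B, F, ¬C, ¬D, ∃r.B} (+ ∃-successors) — a ∉ ((B ⊔ E) ⊓ D) possible
2. Hence a : ((B ⊔ E) ⊓ D): not entailed.

No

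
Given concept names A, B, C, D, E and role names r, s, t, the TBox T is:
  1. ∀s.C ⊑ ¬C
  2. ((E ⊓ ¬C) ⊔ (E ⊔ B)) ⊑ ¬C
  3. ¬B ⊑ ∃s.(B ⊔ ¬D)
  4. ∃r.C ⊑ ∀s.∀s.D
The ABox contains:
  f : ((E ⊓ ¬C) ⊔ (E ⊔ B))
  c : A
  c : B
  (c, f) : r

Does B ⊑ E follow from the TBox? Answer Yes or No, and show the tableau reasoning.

1. B ⊑ E  ⇔  (B ⊓ ¬E) unsat w.r.t. T
   open: L(x₀) ⊇ {B, ¬C, ¬E, ∀r.¬C, ∃s.¬C} (+ ∃-successors)
2. Hence B ⊑ E: not entailed.

No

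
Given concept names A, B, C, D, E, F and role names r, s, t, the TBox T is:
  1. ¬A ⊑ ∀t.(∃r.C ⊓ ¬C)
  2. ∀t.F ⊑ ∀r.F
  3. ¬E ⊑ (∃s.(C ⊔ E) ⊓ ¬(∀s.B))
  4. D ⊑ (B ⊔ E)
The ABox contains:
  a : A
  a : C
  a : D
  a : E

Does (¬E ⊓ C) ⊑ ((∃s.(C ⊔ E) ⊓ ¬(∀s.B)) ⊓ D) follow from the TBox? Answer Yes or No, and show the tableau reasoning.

No

1. (¬E ⊓ C) ⊑ ((∃s.(C ⊔ E) ⊓ ¬(∀s.B)) ⊓ D)  ⇔  ((¬E ⊓ C) ⊓ ((∀s.(¬C ⊓ ¬E) ⊔ ∀s.B) ⊔ ¬D)) unsat w.r.t. T
   apply at x₀: ¬E⊑(∃s.(C ⊔ E) ⊓ ¬(∀s.B))
   open: L(x₀) ⊇ {A, C, ¬D, ¬E, ∃s.(C ⊔ E), …} (+ ∃-successors)
2. Hence (¬E ⊓ C) ⊑ ((∃s.(C ⊔ E) ⊓ ¬(∀s.B)) ⊓ D): not entailed.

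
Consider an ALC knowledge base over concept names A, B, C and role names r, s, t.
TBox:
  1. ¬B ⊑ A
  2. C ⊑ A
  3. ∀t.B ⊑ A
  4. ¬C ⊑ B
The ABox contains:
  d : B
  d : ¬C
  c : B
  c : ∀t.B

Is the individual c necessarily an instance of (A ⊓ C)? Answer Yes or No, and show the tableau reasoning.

No

1. c : (A ⊓ C)?  L(c) = {B, ∀t.B} ∪ {(¬A ⊔ ¬C)}
   apply at c: ∀t.B⊑A
   open: L(c) ⊇ {A, B, ¬C, ∀t.B} — c ∉ (A ⊓ C) possible
2. Hence c : (A ⊓ C): not entailed.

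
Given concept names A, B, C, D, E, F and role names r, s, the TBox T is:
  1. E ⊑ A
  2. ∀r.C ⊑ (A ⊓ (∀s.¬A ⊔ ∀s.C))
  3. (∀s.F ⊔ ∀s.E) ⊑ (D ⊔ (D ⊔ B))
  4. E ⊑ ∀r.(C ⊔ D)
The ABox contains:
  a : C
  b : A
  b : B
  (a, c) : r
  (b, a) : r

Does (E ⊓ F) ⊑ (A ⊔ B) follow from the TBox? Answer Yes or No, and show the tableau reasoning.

Yes

1. (E ⊓ F) ⊑ (A ⊔ B)  ⇔  ((E ⊓ F) ⊓ (¬A ⊓ ¬B)) unsat w.r.t. T
   all branches close; clash {A, ¬A} at x₀
2. Hence (E ⊓ F) ⊑ (A ⊔ B): entailed.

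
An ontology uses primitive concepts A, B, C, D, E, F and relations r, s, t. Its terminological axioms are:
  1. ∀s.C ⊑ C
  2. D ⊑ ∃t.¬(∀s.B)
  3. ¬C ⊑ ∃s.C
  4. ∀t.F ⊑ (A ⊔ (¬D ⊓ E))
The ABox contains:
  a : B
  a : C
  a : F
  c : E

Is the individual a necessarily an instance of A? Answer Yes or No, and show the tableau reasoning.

1. a : A?  L(a) = {B, C, F} ∪ {¬A}
   open: L(a) ⊇ {B, C, F, ¬A, ¬D, …} (+ ∃-successors) — a ∉ A possible
2. Hence a : A: not entailed.

No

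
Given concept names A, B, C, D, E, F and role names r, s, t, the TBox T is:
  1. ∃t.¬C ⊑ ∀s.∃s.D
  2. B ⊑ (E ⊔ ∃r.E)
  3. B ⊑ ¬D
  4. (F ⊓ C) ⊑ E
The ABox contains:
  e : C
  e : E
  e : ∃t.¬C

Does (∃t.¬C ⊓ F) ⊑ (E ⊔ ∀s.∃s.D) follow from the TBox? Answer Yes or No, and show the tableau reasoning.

1. (∃t.¬C ⊓ F) ⊑ (E ⊔ ∀s.∃s.D)  ⇔  ((∃t.¬C ⊓ F) ⊓ (¬E ⊓ ∃s.∀s.¬D)) unsat w.r.t. T
   all branches close; clash {E, ¬E} at x₀
2. Hence (∃t.¬C ⊓ F) ⊑ (E ⊔ ∀s.∃s.D): entailed.

Yes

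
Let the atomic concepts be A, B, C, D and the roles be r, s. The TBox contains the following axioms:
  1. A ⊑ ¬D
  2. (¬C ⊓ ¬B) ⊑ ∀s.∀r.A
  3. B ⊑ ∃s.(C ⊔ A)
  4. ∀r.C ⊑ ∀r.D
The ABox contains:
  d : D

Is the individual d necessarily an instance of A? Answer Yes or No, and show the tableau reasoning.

No

1. d : A?  L(d) = {D} ∪ {¬A}
   open: L(d) ⊇ {C, D, ¬A, ¬B, ∃r.¬C} (+ ∃-successors) — d ∉ A possible
2. Hence d : A: not entailed.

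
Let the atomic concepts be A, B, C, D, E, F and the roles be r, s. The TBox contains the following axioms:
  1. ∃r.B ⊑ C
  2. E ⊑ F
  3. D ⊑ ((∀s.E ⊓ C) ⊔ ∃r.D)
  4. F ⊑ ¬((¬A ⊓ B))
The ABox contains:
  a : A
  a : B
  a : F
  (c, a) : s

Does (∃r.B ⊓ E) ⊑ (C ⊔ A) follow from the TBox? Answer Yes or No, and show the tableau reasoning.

1. (∃r.B ⊓ E) ⊑ (C ⊔ A)  ⇔  ((∃r.B ⊓ E) ⊓ (¬C ⊓ ¬A)) unsat w.r.t. T
   all branches close; clash {C, ¬C} at x₀
2. Hence (∃r.B ⊓ E) ⊑ (C ⊔ A): entailed.

Yes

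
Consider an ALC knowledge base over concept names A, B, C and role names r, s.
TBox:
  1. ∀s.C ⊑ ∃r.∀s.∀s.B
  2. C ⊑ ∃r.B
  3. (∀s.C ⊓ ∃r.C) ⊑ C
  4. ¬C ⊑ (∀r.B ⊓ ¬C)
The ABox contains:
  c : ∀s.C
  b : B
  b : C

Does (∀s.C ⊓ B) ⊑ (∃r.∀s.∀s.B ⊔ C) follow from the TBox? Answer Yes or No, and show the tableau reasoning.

1. (∀s.C ⊓ B) ⊑ (∃r.∀s.∀s.B ⊔ C)  ⇔  ((∀s.C ⊓ B) ⊓ (∀r.∃s.∃s.¬B ⊓ ¬C)) unsat w.r.t. T
   all branches close; clash {C, ¬C} at x₀
2. Hence (∀s.C ⊓ B) ⊑ (∃r.∀s.∀s.B ⊔ C): entailed.

Yes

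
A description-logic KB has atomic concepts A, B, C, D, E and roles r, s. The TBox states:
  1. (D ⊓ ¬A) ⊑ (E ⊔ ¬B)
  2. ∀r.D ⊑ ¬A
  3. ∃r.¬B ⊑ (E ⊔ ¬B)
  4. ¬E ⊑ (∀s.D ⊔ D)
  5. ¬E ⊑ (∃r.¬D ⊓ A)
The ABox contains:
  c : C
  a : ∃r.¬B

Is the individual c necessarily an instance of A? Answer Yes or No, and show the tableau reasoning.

No

1. c : A?  L(c) = {C} ∪ {¬A}
   open: L(c) ⊇ {C, E, ¬A, ¬D, ∀r.B} — c ∉ A possible
2. Hence c : A: not entailed.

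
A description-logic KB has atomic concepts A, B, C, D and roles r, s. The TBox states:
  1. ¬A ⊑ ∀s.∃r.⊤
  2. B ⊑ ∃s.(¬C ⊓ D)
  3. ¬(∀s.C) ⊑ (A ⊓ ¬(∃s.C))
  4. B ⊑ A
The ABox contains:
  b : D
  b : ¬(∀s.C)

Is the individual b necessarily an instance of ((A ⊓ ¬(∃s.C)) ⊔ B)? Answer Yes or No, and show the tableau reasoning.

Yes

1. b : ((A ⊓ ¬(∃s.C)) ⊔ B)?  L(b) = {D, ¬(∀s.C)} ∪ {((¬A ⊔ ∃s.C) ⊓ ¬B)}
   clash {C, ¬C} at an ∃-successor — b ∈ ((A ⊓ ¬(∃s.C)) ⊔ B)
2. Hence b : ((A ⊓ ¬(∃s.C)) ⊔ B): entailed.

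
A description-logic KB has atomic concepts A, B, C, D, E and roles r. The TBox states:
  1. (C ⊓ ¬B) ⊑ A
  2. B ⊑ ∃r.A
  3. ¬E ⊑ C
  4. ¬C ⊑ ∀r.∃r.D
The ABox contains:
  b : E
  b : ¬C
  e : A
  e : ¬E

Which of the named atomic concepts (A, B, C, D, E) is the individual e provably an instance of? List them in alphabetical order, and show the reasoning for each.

{A, C}

1. e : A?  L(e) = {A, ¬E} ∪ {¬A}
   clash {A, ¬A} at e — e ∈ A
2. e : B?  L(e) = {A, ¬E} ∪ {¬B}
   apply at e: ¬E⊑C
   open: L(e) ⊇ {A, C, ¬B, ¬E} — e ∉ B possible
3. e : C?  L(e) = {A, ¬E} ∪ {¬C}
   clash {C, ¬C} at e — e ∈ C
4. e : D?  L(e) = {A, ¬E} ∪ {¬D}
   apply at e: ¬E⊑C
   open: L(e) ⊇ {A, C, ¬B, ¬D, ¬E} — e ∉ D possible
5. e : E?  L(e) = {A, ¬E} ∪ {¬E}
   apply at e: ¬E⊑C
   open: L(e) ⊇ {A, C, ¬B, ¬E} — e ∉ E possible
6. Entailed for e: {A, C}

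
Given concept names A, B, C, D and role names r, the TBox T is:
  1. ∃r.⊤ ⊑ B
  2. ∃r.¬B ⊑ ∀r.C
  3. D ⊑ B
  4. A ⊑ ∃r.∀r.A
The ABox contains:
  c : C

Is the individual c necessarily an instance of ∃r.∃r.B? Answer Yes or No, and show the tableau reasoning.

No

1. c : ∃r.∃r.B?  L(c) = {C} ∪ {∀r.∀r.¬B}
   open: L(c) ⊇ {C, ¬A, ¬D, ∀r.B, ∀r.∀r.¬B, …} — c ∉ ∃r.∃r.B possible
2. Hence c : ∃r.∃r.B: not entailed.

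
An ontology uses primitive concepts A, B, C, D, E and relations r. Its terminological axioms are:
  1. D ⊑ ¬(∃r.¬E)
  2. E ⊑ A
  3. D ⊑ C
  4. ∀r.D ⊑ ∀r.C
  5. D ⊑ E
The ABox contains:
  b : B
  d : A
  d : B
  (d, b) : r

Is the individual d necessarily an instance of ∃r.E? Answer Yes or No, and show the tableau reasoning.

No

1. d : ∃r.E?  L(d) = {A, B} ∪ {∀r.¬E}
   open: L(d) ⊇ {A, B, ¬D, ∀r.¬E, ∃r.¬D} (+ ∃-successors) — d ∉ ∃r.E possible
2. Hence d : ∃r.E: not entailed.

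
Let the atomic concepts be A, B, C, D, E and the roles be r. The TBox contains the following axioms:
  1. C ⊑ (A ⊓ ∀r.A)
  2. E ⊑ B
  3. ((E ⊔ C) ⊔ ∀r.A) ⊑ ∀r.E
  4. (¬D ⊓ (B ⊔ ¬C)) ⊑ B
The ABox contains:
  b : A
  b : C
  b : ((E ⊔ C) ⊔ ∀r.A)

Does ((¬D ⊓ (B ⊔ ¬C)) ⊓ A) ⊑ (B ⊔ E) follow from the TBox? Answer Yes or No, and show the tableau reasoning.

Yes

1. ((¬D ⊓ (B ⊔ ¬C)) ⊓ A) ⊑ (B ⊔ E)  ⇔  (((¬D ⊓ (B ⊔ ¬C)) ⊓ A) ⊓ (¬B ⊓ ¬E)) unsat w.r.t. T
   all branches close; clash {B, ¬B} at x₀
2. Hence ((¬D ⊓ (B ⊔ ¬C)) ⊓ A) ⊑ (B ⊔ E): entailed.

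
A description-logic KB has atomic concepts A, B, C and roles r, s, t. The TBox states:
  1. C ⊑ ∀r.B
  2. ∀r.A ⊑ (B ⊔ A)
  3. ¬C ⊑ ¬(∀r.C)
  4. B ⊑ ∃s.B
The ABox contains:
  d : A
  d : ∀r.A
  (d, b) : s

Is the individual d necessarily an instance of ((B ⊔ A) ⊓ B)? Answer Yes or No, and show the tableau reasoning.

1. d : ((B ⊔ A) ⊓ B)?  L(d) = {A, ∀r.A} ∪ {((¬B ⊓ ¬A) ⊔ ¬B)}
   apply at d: ∀r.A⊑(B ⊔ A)
   open: L(d) ⊇ {A, ¬B, ¬C, ∀r.A, ∃r.¬C} (+ ∃-successors) — d ∉ ((B ⊔ A) ⊓ B) possible
2. Hence d : ((B ⊔ A) ⊓ B): not entailed.

No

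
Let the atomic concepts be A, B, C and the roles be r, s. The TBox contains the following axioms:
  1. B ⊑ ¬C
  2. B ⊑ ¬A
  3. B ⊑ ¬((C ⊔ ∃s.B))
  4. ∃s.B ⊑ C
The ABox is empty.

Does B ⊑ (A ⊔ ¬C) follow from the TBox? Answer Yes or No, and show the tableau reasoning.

1. B ⊑ (A ⊔ ¬C)  ⇔  (B ⊓ (¬A ⊓ C)) unsat w.r.t. T
   all branches close; clash {C, ¬C} at x₀
2. Hence B ⊑ (A ⊔ ¬C): entailed.

Yes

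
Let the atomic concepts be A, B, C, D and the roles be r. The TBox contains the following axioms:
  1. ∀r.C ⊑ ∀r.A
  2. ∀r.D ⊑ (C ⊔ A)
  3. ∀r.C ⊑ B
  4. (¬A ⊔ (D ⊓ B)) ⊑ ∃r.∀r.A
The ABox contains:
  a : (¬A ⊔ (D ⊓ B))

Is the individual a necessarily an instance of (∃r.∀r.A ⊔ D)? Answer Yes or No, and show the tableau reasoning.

Yes

1. a : (∃r.∀r.A ⊔ D)?  L(a) = {(¬A ⊔ (D ⊓ B))} ∪ {(∀r.∃r.¬A ⊓ ¬D)}
   clash {D, ¬D} at a — a ∈ (∃r.∀r.A ⊔ D)
2. Hence a : (∃r.∀r.A ⊔ D): entailed.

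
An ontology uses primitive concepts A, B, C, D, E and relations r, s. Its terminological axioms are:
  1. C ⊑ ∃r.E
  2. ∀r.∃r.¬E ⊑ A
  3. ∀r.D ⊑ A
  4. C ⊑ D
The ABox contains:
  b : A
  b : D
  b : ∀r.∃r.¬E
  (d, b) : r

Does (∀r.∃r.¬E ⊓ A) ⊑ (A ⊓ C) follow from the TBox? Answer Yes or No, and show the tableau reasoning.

No

1. (∀r.∃r.¬E ⊓ A) ⊑ (A ⊓ C)  ⇔  ((∀r.∃r.¬E ⊓ A) ⊓ (¬A ⊔ ¬C)) unsat w.r.t. T
   open: L(x₀) ⊇ {A, ¬C, ∀r.∃r.¬E}
2. Hence (∀r.∃r.¬E ⊓ A) ⊑ (A ⊓ C): not entailed.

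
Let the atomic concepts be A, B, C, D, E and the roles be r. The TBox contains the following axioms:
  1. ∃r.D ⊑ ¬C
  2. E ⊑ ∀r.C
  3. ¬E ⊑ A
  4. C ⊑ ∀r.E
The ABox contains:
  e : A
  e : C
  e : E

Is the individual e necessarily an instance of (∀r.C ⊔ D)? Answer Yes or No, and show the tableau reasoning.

Yes

1. e : (∀r.C ⊔ D)?  L(e) = {A, C, E} ∪ {(∃r.¬C ⊓ ¬D)}
   clash {C, ¬C} at e — e ∈ (∀r.C ⊔ D)
2. Hence e : (∀r.C ⊔ D): entailed.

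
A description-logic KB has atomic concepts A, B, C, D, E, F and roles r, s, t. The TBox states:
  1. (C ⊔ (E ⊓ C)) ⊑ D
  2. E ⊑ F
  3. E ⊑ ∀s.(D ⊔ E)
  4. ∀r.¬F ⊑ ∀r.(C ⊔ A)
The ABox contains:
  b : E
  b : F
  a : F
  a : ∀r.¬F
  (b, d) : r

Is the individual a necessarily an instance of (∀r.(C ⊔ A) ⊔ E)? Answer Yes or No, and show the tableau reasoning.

Yes

1. a : (∀r.(C ⊔ A) ⊔ E)?  L(a) = {F, ∀r.¬F} ∪ {(∃r.(¬C ⊓ ¬A) ⊓ ¬E)}
   clash {A, ¬A} at an ∃-successor — a ∈ (∀r.(C ⊔ A) ⊔ E)
2. Hence a : (∀r.(C ⊔ A) ⊔ E): entailed.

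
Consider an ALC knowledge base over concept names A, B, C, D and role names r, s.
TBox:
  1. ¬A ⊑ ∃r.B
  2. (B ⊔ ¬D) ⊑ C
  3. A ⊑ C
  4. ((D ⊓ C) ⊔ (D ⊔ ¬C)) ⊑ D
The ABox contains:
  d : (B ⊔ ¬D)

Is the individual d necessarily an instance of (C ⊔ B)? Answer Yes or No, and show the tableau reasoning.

1. d : (C ⊔ B)?  L(d) = {(B ⊔ ¬D)} ∪ {(¬C ⊓ ¬B)}
   clash {C, ¬C} at d — d ∈ (C ⊔ B)
2. Hence d : (C ⊔ B): entailed.

Yes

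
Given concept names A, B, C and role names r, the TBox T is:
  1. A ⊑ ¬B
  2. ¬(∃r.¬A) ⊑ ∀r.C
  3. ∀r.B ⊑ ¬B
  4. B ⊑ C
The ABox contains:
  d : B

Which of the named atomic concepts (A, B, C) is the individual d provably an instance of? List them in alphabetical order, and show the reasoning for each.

1. d : A?  L(d) = {B} ∪ {¬A}
   apply at d: B⊑C
   open: L(d) ⊇ {B, C, ¬A, ∃r.¬A, ∃r.¬B} (+ ∃-successors) — d ∉ A possible
2. d : B?  L(d) = {B} ∪ {¬B}
   clash {B, ¬B} at d — d ∈ B
3. d : C?  L(d) = {B} ∪ {¬C}
   clash {B, ¬B} at d — d ∈ C
4. Entailed for d: {B, C}

{B, C}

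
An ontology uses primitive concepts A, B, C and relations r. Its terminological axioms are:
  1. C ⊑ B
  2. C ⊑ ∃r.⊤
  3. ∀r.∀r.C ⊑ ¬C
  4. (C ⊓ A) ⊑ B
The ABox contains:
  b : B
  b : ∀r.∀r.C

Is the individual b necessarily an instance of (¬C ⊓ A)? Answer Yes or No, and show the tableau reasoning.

1. b : (¬C ⊓ A)?  L(b) = {B, ∀r.∀r.C} ∪ {(C ⊔ ¬A)}
   apply at b: ∀r.∀r.C⊑¬C
   open: L(b) ⊇ {B, ¬A, ¬C, ∀r.∀r.C} — b ∉ (¬C ⊓ A) possible
2. Hence b : (¬C ⊓ A): not entailed.

No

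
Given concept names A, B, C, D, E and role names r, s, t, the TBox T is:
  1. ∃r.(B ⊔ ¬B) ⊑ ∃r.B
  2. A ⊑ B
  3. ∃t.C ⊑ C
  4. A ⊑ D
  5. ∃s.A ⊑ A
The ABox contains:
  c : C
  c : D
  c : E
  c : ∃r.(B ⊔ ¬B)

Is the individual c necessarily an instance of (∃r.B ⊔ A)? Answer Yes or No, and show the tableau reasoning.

Yes

1. c : (∃r.B ⊔ A)?  L(c) = {C, D, E, ∃r.(B ⊔ ¬B)} ∪ {(∀r.¬B ⊓ ¬A)}
   clash {A, ¬A} at c — c ∈ (∃r.B ⊔ A)
2. Hence c : (∃r.B ⊔ A): entailed.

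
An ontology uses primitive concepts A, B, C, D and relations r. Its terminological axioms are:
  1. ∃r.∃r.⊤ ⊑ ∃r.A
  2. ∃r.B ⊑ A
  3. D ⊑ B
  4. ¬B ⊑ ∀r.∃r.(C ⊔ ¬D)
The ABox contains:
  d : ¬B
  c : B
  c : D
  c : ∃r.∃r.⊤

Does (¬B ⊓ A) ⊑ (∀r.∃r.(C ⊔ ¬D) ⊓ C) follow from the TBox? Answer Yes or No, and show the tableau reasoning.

No

1. (¬B ⊓ A) ⊑ (∀r.∃r.(C ⊔ ¬D) ⊓ C)  ⇔  ((¬B ⊓ A) ⊓ (∃r.∀r.(¬C ⊓ D) ⊔ ¬C)) unsat w.r.t. T
   apply at x₀: ¬B⊑∀r.∃r.(C ⊔ ¬D)
   open: L(x₀) ⊇ {A, ¬B, ¬C, ¬D, ∀r.∀r.⊥, …}
2. Hence (¬B ⊓ A) ⊑ (∀r.∃r.(C ⊔ ¬D) ⊓ C): not entailed.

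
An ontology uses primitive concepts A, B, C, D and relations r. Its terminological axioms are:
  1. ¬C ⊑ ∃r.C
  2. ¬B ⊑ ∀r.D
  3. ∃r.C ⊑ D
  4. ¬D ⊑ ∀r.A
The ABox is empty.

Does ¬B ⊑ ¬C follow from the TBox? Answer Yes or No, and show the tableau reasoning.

1. ¬B ⊑ ¬C  ⇔  (¬B ⊓ C) unsat w.r.t. T
   apply at x₀: ¬B⊑∀r.D
   open: L(x₀) ⊇ {C, D, ¬B, ∀r.D}
2. Hence ¬B ⊑ ¬C: not entailed.

No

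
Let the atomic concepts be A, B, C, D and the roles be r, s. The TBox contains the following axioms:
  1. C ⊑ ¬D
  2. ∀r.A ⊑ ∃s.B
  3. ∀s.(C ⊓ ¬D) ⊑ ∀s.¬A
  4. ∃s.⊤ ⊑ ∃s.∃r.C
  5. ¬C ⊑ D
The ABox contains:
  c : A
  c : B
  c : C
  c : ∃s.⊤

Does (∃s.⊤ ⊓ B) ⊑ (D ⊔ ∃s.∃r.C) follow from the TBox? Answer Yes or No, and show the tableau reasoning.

1. (∃s.⊤ ⊓ B) ⊑ (D ⊔ ∃s.∃r.C)  ⇔  ((∃s.⊤ ⊓ B) ⊓ (¬D ⊓ ∀s.∀r.¬C)) unsat w.r.t. T
   all branches close; clash {D, ¬D} at x₀
2. Hence (∃s.⊤ ⊓ B) ⊑ (D ⊔ ∃s.∃r.C): entailed.

Yes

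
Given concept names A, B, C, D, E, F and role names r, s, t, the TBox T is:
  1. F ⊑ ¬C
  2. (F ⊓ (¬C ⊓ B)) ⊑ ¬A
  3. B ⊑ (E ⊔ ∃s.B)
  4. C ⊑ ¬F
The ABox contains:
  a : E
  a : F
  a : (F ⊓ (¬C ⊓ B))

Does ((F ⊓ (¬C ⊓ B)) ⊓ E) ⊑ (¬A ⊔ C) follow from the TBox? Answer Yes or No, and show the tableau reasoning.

Yes

1. ((F ⊓ (¬C ⊓ B)) ⊓ E) ⊑ (¬A ⊔ C)  ⇔  (((F ⊓ (¬C ⊓ B)) ⊓ E) ⊓ (A ⊓ ¬C)) unsat w.r.t. T
   all branches close; clash {A, ¬A} at x₀
2. Hence ((F ⊓ (¬C ⊓ B)) ⊓ E) ⊑ (¬A ⊔ C): entailed.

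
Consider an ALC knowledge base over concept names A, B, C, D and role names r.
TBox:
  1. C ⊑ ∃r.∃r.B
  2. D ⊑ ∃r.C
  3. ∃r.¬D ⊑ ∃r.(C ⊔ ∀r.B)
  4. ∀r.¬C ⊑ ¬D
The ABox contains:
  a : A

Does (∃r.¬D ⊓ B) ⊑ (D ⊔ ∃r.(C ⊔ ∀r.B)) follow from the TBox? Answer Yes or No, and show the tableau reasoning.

1. (∃r.¬D ⊓ B) ⊑ (D ⊔ ∃r.(C ⊔ ∀r.B))  ⇔  ((∃r.¬D ⊓ B) ⊓ (¬D ⊓ ∀r.(¬C ⊓ ∃r.¬B))) unsat w.r.t. T
   all branches close; clash {B, ¬B} at an ∃-successor
2. Hence (∃r.¬D ⊓ B) ⊑ (D ⊔ ∃r.(C ⊔ ∀r.B)): entailed.

Yes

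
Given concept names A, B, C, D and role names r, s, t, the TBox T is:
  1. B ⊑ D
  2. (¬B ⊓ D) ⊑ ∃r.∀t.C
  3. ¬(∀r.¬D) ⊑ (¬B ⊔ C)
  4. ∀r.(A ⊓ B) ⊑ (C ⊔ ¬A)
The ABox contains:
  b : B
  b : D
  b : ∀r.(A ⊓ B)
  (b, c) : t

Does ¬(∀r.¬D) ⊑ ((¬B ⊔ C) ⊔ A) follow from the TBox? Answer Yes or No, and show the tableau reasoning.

Yes

1. ¬(∀r.¬D) ⊑ ((¬B ⊔ C) ⊔ A)  ⇔  (∃r.D ⊓ ((B ⊓ ¬C) ⊓ ¬A)) unsat w.r.t. T
   all branches close; clash {C, ¬C} at x₀
2. Hence ¬(∀r.¬D) ⊑ ((¬B ⊔ C) ⊔ A): entailed.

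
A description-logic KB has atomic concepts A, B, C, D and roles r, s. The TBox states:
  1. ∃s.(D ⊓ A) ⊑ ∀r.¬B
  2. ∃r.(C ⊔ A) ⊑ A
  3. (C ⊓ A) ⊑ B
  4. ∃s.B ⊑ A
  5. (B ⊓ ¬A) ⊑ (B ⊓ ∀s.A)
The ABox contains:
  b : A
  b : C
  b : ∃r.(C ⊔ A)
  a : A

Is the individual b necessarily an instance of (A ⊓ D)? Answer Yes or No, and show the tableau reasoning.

No

1. b : (A ⊓ D)?  L(b) = {A, C, ∃r.(C ⊔ A)} ∪ {(¬A ⊔ ¬D)}
   open: L(b) ⊇ {A, B, C, ¬D, ∀s.(¬D ⊔ ¬A), …} (+ ∃-successors) — b ∉ (A ⊓ D) possible
2. Hence b : (A ⊓ D): not entailed.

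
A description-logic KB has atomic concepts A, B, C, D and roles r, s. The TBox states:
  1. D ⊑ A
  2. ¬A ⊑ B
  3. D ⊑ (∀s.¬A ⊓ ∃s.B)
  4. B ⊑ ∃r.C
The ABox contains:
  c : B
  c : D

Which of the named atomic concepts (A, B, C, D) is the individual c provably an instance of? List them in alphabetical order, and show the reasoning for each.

{A, B, D}

1. c : A?  L(c) = {B, D} ∪ {¬A}
   clash {A, ¬A} at c — c ∈ A
2. c : B?  L(c) = {B, D} ∪ {¬B}
   clash {B, ¬B} at c — c ∈ B
3. c : C?  L(c) = {B, D} ∪ {¬C}
   apply at c: D⊑A; D⊑(∀s.¬A ⊓ ∃s.B); B⊑∃r.C
   open: L(c) ⊇ {A, B, D, ¬C, ∀s.¬A, …} (+ ∃-successors) — c ∉ C possible
4. c : D?  L(c) = {B, D} ∪ {¬D}
   clash {D, ¬D} at c — c ∈ D
5. Entailed for c: {A, B, D}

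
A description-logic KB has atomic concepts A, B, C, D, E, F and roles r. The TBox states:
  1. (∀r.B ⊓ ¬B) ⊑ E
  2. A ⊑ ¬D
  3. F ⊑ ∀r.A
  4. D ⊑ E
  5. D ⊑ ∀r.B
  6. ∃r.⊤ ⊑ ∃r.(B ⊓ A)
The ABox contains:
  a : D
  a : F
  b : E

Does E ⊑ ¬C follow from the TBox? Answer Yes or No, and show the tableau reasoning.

1. E ⊑ ¬C  ⇔  (E ⊓ C) unsat w.r.t. T
   open: L(x₀) ⊇ {C, E, ¬A, ¬D, ¬F, …}
2. Hence E ⊑ ¬C: not entailed.

No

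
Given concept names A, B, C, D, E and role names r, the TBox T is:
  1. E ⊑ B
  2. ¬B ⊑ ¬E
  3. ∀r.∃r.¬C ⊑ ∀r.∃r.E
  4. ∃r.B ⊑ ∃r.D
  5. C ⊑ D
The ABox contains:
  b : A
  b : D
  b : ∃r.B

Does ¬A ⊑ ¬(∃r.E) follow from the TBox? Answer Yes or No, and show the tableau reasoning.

1. ¬A ⊑ ¬(∃r.E)  ⇔  (¬A ⊓ ∃r.E) unsat w.r.t. T
   open: L(x₀) ⊇ {B, ¬A, ¬C, ∃r.D, ∃r.E, …} (+ ∃-successors)
2. Hence ¬A ⊑ ¬(∃r.E): not entailed.

No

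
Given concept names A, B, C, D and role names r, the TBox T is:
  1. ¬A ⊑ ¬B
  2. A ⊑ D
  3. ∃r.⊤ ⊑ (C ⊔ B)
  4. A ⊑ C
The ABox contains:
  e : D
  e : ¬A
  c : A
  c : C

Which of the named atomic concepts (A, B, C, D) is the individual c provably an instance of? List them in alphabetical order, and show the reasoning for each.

{A, C, D}

1. c : A?  L(c) = {A, C} ∪ {¬A}
   clash {A, ¬A} at c — c ∈ A
2. c : B?  L(c) = {A, C} ∪ {¬B}
   apply at c: A⊑D
   open: L(c) ⊇ {A, C, D, ¬B, ∀r.⊥} — c ∉ B possible
3. c : C?  L(c) = {A, C} ∪ {¬C}
   clash {C, ¬C} at c — c ∈ C
4. c : D?  L(c) = {A, C} ∪ {¬D}
   clash {D, ¬D} at c — c ∈ D
5. Entailed for c: {A, C, D}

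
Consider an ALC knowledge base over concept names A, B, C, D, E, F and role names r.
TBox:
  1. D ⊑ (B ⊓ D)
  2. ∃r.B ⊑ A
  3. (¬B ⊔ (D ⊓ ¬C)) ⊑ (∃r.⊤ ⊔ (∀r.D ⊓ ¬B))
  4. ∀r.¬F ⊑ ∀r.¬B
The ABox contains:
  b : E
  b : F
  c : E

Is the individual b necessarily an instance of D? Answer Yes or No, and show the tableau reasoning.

1. b : D?  L(b) = {E, F} ∪ {¬D}
   open: L(b) ⊇ {B, E, F, ¬D, ∀r.¬B} — b ∉ D possible
2. Hence b : D: not entailed.

No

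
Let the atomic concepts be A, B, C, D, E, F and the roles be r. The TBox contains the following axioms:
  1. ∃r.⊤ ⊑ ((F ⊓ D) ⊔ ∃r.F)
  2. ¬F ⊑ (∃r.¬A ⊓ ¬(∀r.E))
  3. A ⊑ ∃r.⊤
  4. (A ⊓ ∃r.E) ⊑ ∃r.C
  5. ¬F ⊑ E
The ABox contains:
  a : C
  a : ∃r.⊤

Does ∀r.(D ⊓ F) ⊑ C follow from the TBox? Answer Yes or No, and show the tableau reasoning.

No

1. ∀r.(D ⊓ F) ⊑ C  ⇔  (∀r.(D ⊓ F) ⊓ ¬C) unsat w.r.t. T
   open: L(x₀) ⊇ {F, ¬A, ¬C, ∀r.(D ⊓ F), ∀r.⊥}
2. Hence ∀r.(D ⊓ F) ⊑ C: not entailed.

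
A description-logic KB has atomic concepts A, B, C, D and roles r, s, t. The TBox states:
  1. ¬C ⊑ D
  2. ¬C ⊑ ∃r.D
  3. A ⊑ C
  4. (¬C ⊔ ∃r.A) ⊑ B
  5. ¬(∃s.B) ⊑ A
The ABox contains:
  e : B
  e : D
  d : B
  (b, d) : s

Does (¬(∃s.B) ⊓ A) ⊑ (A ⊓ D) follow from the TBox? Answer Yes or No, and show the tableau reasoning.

1. (¬(∃s.B) ⊓ A) ⊑ (A ⊓ D)  ⇔  ((∀s.¬B ⊓ A) ⊓ (¬A ⊔ ¬D)) unsat w.r.t. T
   apply at x₀: A⊑C
   open: L(x₀) ⊇ {A, C, ¬D, ∀r.¬A, ∀s.¬B}
2. Hence (¬(∃s.B) ⊓ A) ⊑ (A ⊓ D): not entailed.

No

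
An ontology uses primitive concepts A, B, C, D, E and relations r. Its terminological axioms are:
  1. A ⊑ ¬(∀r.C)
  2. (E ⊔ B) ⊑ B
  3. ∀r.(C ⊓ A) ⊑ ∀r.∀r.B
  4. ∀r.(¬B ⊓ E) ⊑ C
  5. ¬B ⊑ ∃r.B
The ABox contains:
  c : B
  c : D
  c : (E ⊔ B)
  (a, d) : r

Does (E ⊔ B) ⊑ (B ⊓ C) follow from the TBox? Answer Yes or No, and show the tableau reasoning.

No

1. (E ⊔ B) ⊑ (B ⊓ C)  ⇔  ((E ⊔ B) ⊓ (¬B ⊔ ¬C)) unsat w.r.t. T
   apply at x₀: (E ⊔ B)⊑B
   open: L(x₀) ⊇ {B, E, ¬A, ¬C, ∃r.(B ⊔ ¬E), …} (+ ∃-successors)
2. Hence (E ⊔ B) ⊑ (B ⊓ C): not entailed.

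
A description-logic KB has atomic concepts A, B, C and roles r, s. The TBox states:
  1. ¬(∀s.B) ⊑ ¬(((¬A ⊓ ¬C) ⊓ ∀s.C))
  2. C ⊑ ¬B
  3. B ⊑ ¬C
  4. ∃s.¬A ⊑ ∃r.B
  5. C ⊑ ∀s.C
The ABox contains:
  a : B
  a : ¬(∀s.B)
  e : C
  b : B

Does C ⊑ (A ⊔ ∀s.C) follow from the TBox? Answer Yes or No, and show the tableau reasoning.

1. C ⊑ (A ⊔ ∀s.C)  ⇔  (C ⊓ (¬A ⊓ ∃s.¬C)) unsat w.r.t. T
   all branches close; clash {C, ¬C} at x₀
2. Hence C ⊑ (A ⊔ ∀s.C): entailed.

Yes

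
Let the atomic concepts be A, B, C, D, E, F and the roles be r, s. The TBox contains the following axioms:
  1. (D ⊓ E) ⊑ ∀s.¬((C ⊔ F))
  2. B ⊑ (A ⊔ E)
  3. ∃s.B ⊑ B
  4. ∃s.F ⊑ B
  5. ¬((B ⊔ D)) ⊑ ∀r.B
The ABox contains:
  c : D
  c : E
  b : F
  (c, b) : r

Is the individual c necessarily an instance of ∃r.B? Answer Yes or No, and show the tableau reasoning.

1. c : ∃r.B?  L(c) = {D, E} ∪ {∀r.¬B}
   open: L(c) ⊇ {D, E, ¬B, ∀r.¬B, ∀s.(¬C ⊓ ¬F), …} — c ∉ ∃r.B possible
2. Hence c : ∃r.B: not entailed.

No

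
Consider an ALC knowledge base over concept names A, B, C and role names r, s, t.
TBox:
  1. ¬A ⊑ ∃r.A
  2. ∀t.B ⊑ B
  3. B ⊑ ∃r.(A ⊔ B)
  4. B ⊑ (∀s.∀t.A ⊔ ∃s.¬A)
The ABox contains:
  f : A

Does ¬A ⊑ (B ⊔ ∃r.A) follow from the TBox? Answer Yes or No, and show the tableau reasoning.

Yes

1. ¬A ⊑ (B ⊔ ∃r.A)  ⇔  (¬A ⊓ (¬B ⊓ ∀r.¬A)) unsat w.r.t. T
   all branches close; clash {B, ¬B} at x₀
2. Hence ¬A ⊑ (B ⊔ ∃r.A): entailed.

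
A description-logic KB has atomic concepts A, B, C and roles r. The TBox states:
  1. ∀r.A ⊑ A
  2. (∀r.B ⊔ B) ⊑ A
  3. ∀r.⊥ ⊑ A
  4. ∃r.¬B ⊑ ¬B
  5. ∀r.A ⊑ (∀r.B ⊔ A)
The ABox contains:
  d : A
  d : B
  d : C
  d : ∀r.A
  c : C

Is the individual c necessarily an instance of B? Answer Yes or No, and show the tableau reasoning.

No

1. c : B?  L(c) = {C} ∪ {¬B}
   open: L(c) ⊇ {C, ¬B, ∃r.¬A, ∃r.¬B, ∃r.⊤} (+ ∃-successors) — c ∉ B possible
2. Hence c : B: not entailed.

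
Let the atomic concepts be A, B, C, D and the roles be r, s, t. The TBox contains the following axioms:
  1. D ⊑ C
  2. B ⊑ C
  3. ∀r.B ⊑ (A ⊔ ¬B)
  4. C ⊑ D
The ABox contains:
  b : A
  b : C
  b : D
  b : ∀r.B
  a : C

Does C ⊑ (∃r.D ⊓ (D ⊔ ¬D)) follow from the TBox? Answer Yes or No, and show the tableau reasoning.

1. C ⊑ (∃r.D ⊓ (D ⊔ ¬D))  ⇔  (C ⊓ (∀r.¬D ⊔ (¬D ⊓ D))) unsat w.r.t. T
   apply at x₀: C⊑D
   open: L(x₀) ⊇ {C, D, ∀r.¬D, ∃r.¬B} (+ ∃-successors)
2. Hence C ⊑ (∃r.D ⊓ (D ⊔ ¬D)): not entailed.

No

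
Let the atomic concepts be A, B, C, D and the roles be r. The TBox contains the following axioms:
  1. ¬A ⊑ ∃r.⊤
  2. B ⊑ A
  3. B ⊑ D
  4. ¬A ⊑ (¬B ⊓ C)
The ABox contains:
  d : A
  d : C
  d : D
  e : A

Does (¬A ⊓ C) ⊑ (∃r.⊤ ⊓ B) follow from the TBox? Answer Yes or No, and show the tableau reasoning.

No

1. (¬A ⊓ C) ⊑ (∃r.⊤ ⊓ B)  ⇔  ((¬A ⊓ C) ⊓ (∀r.⊥ ⊔ ¬B)) unsat w.r.t. T
   apply at x₀: ¬A⊑∃r.⊤; ¬A⊑(¬B ⊓ C)
   open: L(x₀) ⊇ {C, ¬A, ¬B, ∃r.⊤} (+ ∃-successors)
2. Hence (¬A ⊓ C) ⊑ (∃r.⊤ ⊓ B): not entailed.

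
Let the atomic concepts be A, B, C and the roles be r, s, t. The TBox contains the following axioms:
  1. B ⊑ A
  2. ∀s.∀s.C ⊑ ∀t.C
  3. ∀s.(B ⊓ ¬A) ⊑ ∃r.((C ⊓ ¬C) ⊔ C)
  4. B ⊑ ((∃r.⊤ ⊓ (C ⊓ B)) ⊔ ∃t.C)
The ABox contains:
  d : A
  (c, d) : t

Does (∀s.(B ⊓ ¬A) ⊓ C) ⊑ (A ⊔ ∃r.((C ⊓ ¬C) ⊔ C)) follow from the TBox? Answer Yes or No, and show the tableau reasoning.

1. (∀s.(B ⊓ ¬A) ⊓ C) ⊑ (A ⊔ ∃r.((C ⊓ ¬C) ⊔ C))  ⇔  ((∀s.(B ⊓ ¬A) ⊓ C) ⊓ (¬A ⊓ ∀r.((¬C ⊔ C) ⊓ ¬C))) unsat w.r.t. T
   all branches close; clash {A, ¬A} at x₀
2. Hence (∀s.(B ⊓ ¬A) ⊓ C) ⊑ (A ⊔ ∃r.((C ⊓ ¬C) ⊔ C)): entailed.

Yes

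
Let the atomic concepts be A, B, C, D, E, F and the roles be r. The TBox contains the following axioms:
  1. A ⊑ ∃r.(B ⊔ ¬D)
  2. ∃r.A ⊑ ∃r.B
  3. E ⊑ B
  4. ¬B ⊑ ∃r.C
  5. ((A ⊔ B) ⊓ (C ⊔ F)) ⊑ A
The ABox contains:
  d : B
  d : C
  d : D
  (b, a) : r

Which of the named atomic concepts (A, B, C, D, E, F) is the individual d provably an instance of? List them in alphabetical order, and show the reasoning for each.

1. d : A?  L(d) = {B, C, D} ∪ {¬A}
   clash {A, ¬A} at d — d ∈ A
2. d : B?  L(d) = {B, C, D} ∪ {¬B}
   clash {B, ¬B} at d — d ∈ B
3. d : C?  L(d) = {B, C, D} ∪ {¬C}
   clash {C, ¬C} at d — d ∈ C
4. d : D?  L(d) = {B, C, D} ∪ {¬D}
   clash {D, ¬D} at d — d ∈ D
5. d : E?  L(d) = {B, C, D} ∪ {¬E}
   open: L(d) ⊇ {A, B, C, D, ¬E, …} (+ ∃-successors) — d ∉ E possible
6. d : F?  L(d) = {B, C, D} ∪ {¬F}
   open: L(d) ⊇ {A, B, C, D, ¬F, …} (+ ∃-successors) — d ∉ F possible
7. Entailed for d: {A, B, C, D}

{A, B, C, D}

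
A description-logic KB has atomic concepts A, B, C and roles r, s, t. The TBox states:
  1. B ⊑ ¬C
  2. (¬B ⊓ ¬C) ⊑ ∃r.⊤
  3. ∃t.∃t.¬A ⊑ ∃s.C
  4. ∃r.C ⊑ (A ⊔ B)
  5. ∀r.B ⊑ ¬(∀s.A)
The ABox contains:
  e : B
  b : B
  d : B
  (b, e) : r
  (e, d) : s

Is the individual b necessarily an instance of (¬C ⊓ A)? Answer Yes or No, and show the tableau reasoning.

No

1. b : (¬C ⊓ A)?  L(b) = {B} ∪ {(C ⊔ ¬A)}
   apply at b: B⊑¬C
   open: L(b) ⊇ {B, ¬A, ¬C, ∀r.¬C, ∀t.∀t.A, …} (+ ∃-successors) — b ∉ (¬C ⊓ A) possible
2. Hence b : (¬C ⊓ A): not entailed.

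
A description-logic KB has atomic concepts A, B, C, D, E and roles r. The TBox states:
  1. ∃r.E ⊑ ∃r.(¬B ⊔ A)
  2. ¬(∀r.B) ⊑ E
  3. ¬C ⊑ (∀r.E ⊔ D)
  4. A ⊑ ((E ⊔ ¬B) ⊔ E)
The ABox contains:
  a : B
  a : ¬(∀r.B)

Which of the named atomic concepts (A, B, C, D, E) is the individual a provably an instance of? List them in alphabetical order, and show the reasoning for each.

1. a : A?  L(a) = {B, ¬(∀r.B)} ∪ {¬A}
   apply at a: ¬(∀r.B)⊑E
   open: L(a) ⊇ {B, C, E, ¬A, ∀r.¬E, …} (+ ∃-successors) — a ∉ A possible
2. a : B?  L(a) = {B, ¬(∀r.B)} ∪ {¬B}
   clash {B, ¬B} at a — a ∈ B
3. a : C?  L(a) = {B, ¬(∀r.B)} ∪ {¬C}
   apply at a: ¬(∀r.B)⊑E; ¬C⊑(∀r.E ⊔ D)
   open: L(a) ⊇ {B, E, ¬A, ¬C, ∀r.E, …} (+ ∃-successors) — a ∉ C possible
4. a : D?  L(a) = {B, ¬(∀r.B)} ∪ {¬D}
   apply at a: ¬(∀r.B)⊑E
   open: L(a) ⊇ {B, C, E, ¬A, ¬D, …} (+ ∃-successors) — a ∉ D possible
5. a : E?  L(a) = {B, ¬(∀r.B)} ∪ {¬E}
   clash {E, ¬E} at a — a ∈ E
6. Entailed for a: {B, E}

{B, E}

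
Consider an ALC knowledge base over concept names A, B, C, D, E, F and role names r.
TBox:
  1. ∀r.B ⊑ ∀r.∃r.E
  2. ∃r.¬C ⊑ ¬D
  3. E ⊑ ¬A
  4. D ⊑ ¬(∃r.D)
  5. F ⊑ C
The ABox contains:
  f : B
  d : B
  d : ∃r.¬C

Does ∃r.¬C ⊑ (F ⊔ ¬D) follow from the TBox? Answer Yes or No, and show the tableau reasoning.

1. ∃r.¬C ⊑ (F ⊔ ¬D)  ⇔  (∃r.¬C ⊓ (¬F ⊓ D)) unsat w.r.t. T
   all branches close; clash {D, ¬D} at x₀
2. Hence ∃r.¬C ⊑ (F ⊔ ¬D): entailed.

Yes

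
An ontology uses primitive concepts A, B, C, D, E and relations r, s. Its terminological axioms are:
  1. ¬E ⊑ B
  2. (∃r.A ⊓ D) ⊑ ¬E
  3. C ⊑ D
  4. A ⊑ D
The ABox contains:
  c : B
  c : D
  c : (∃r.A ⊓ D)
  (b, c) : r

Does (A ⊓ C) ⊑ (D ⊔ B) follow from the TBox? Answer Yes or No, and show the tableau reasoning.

Yes

1. (A ⊓ C) ⊑ (D ⊔ B)  ⇔  ((A ⊓ C) ⊓ (¬D ⊓ ¬B)) unsat w.r.t. T
   all branches close; clash {B, ¬B} at x₀
2. Hence (A ⊓ C) ⊑ (D ⊔ B): entailed.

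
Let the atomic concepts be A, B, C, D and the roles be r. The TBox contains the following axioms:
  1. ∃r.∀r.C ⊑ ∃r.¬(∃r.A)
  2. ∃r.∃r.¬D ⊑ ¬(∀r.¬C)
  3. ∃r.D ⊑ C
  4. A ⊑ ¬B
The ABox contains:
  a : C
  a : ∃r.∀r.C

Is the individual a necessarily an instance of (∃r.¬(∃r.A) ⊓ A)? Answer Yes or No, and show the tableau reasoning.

1. a : (∃r.¬(∃r.A) ⊓ A)?  L(a) = {C, ∃r.∀r.C} ∪ {(∀r.∃r.A ⊔ ¬A)}
   apply at a: ∃r.∀r.C⊑∃r.¬(∃r.A)
   open: L(a) ⊇ {C, ¬A, ∀r.∀r.D, ∃r.∀r.C, ∃r.∀r.¬A} (+ ∃-successors) — a ∉ (∃r.¬(∃r.A) ⊓ A) possible
2. Hence a : (∃r.¬(∃r.A) ⊓ A): not entailed.

No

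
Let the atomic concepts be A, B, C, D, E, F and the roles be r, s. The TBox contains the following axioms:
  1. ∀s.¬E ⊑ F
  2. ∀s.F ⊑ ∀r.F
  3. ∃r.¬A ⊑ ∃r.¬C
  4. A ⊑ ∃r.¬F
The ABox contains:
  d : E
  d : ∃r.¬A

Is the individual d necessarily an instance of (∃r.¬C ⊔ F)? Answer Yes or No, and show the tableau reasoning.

Yes

1. d : (∃r.¬C ⊔ F)?  L(d) = {E, ∃r.¬A} ∪ {(∀r.C ⊓ ¬F)}
   clash {F, ¬F} at d — d ∈ (∃r.¬C ⊔ F)
2. Hence d : (∃r.¬C ⊔ F): entailed.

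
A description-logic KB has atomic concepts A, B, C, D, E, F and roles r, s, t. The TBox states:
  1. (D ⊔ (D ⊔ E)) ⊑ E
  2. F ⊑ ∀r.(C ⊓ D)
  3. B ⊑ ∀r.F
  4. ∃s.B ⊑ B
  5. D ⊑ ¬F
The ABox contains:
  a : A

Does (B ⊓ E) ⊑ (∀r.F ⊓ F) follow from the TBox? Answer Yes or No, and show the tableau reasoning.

No

1. (B ⊓ E) ⊑ (∀r.F ⊓ F)  ⇔  ((B ⊓ E) ⊓ (∃r.¬F ⊔ ¬F)) unsat w.r.t. T
   apply at x₀: B⊑∀r.F
   open: L(x₀) ⊇ {B, E, ¬D, ¬F, ∀r.F}
2. Hence (B ⊓ E) ⊑ (∀r.F ⊓ F): not entailed.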